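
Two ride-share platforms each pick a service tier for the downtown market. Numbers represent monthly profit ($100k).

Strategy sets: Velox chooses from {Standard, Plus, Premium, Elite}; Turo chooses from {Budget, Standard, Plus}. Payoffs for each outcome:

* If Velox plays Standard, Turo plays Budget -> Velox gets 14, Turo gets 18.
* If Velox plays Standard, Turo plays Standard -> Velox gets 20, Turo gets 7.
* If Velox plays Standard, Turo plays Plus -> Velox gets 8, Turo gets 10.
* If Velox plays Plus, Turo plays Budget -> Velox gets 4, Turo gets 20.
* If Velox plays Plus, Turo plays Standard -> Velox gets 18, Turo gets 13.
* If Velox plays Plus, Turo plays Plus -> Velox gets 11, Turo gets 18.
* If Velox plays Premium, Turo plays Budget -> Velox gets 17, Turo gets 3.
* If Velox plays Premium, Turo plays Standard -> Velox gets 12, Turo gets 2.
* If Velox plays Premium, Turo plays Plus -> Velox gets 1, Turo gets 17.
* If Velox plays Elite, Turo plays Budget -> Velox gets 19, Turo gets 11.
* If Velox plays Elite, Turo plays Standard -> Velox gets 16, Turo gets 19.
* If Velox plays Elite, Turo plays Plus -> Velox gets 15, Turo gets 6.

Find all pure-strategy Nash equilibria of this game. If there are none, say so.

none

(Standard, Budget): Velox can switch to Premium (14 → 17). Not NE.
(Standard, Standard): Turo can switch to Budget (7 → 18). Not NE.
(Standard, Plus): Velox can switch to Plus (8 → 11). Not NE.
(Plus, Budget): Velox can switch to Standard (4 → 14). Not NE.
(Plus, Standard): Velox can switch to Standard (18 → 20). Not NE.
(Plus, Plus): Velox can switch to Elite (11 → 15). Not NE.
(Premium, Budget): Velox can switch to Elite (17 → 19). Not NE.
(Premium, Standard): Velox can switch to Standard (12 → 20). Not NE.
(Premium, Plus): Velox can switch to Standard (1 → 8). Not NE.
(Elite, Budget): Turo can switch to Standard (11 → 19). Not NE.
(Elite, Standard): Velox can switch to Standard (16 → 20). Not NE.
(Elite, Plus): Turo can switch to Budget (6 → 11). Not NE.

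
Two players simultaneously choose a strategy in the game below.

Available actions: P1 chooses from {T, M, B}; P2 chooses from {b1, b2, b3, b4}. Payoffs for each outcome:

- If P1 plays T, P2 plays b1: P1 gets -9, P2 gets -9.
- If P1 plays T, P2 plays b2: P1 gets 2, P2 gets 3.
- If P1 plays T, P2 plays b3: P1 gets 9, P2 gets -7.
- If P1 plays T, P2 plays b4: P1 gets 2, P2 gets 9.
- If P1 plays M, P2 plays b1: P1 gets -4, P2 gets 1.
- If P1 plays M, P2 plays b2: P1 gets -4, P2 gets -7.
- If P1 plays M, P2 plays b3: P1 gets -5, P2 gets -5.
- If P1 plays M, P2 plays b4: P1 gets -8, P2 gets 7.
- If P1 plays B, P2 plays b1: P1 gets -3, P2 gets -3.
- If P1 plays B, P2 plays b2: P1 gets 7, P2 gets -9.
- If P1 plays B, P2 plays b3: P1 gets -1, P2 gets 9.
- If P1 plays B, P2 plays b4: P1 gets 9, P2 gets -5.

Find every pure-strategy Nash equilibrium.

There is no pure-strategy Nash equilibrium.

Mark each player's best response to every combination of opponents' strategies; a profile where every player is best-responding is a pure Nash equilibrium.
P1 against b1: payoffs -9, -4, -3 → best response B.
P1 against b2: payoffs 2, -4, 7 → best response B.
P1 against b3: payoffs 9, -5, -1 → best response T.
P1 against b4: payoffs 2, -8, 9 → best response B.
P2 against T: payoffs -9, 3, -7, 9 → best response b4.
P2 against M: payoffs 1, -7, -5, 7 → best response b4.
P2 against B: payoffs -3, -9, 9, -5 → best response b3.
No profile is a mutual best response for all players.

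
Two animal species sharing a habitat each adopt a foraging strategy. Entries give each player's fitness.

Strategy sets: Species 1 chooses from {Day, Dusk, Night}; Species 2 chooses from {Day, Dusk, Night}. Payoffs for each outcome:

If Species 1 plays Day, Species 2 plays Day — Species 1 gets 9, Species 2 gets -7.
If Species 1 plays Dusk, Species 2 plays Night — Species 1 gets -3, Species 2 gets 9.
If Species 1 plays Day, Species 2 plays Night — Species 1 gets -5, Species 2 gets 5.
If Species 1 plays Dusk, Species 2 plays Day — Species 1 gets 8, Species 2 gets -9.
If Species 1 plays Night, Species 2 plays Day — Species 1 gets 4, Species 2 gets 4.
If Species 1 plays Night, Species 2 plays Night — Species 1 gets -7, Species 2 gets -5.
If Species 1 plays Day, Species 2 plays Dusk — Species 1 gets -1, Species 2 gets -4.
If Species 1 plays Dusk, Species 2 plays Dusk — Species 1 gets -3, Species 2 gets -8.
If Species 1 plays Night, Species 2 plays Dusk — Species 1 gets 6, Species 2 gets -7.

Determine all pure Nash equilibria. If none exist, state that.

For each player, find the best response to each opponent profile; mutual best responses are the pure NE.
Species 1 against Day: payoffs 9, 8, 4 → best response Day.
Species 1 against Dusk: payoffs -1, -3, 6 → best response Night.
Species 1 against Night: payoffs -5, -3, -7 → best response Dusk.
Species 2 against Day: payoffs -7, -4, 5 → best response Night.
Species 2 against Dusk: payoffs -9, -8, 9 → best response Night.
Species 2 against Night: payoffs 4, -7, -5 → best response Day.
Mutual best responses: (Dusk, Night).

(Dusk, Night)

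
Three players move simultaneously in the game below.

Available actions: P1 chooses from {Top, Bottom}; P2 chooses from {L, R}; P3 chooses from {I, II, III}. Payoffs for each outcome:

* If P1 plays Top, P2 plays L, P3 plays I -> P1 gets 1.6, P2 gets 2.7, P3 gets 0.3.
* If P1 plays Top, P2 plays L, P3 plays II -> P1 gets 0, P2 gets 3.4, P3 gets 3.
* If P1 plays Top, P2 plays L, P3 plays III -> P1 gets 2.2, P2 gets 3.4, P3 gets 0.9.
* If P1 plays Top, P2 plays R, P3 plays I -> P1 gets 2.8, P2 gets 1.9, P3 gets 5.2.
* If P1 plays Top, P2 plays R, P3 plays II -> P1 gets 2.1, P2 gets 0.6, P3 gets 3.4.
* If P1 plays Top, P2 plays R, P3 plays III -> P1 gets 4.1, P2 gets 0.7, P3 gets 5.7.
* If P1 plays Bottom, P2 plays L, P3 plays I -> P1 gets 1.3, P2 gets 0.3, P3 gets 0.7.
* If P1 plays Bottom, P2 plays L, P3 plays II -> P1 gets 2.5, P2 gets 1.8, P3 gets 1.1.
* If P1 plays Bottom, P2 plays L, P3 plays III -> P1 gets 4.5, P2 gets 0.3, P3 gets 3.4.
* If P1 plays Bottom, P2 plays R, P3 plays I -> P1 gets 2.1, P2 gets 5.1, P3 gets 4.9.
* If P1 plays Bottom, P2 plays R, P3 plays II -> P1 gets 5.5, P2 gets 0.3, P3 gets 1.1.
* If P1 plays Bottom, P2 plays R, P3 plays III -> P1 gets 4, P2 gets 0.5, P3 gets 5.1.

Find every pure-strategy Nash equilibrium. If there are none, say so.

There is no pure-strategy Nash equilibrium.

For each player, find the best response to each opponent profile; mutual best responses are the pure NE.
P1 against (L, I): payoffs 1.6, 1.3 → best response Top.
P1 against (L, II): payoffs 0, 2.5 → best response Bottom.
P1 against (L, III): payoffs 2.2, 4.5 → best response Bottom.
P1 against (R, I): payoffs 2.8, 2.1 → best response Top.
P1 against (R, II): payoffs 2.1, 5.5 → best response Bottom.
P1 against (R, III): payoffs 4.1, 4 → best response Top.
P2 against (Top, I): payoffs 2.7, 1.9 → best response L.
P2 against (Top, II): payoffs 3.4, 0.6 → best response L.
P2 against (Top, III): payoffs 3.4, 0.7 → best response L.
P2 against (Bottom, I): payoffs 0.3, 5.1 → best response R.
P2 against (Bottom, II): payoffs 1.8, 0.3 → best response L.
P2 against (Bottom, III): payoffs 0.3, 0.5 → best response R.
P3 against (Top, L): payoffs 0.3, 3, 0.9 → best response II.
P3 against (Top, R): payoffs 5.2, 3.4, 5.7 → best response III.
P3 against (Bottom, L): payoffs 0.7, 1.1, 3.4 → best response III.
P3 against (Bottom, R): payoffs 4.9, 1.1, 5.1 → best response III.
No profile is a mutual best response for all players.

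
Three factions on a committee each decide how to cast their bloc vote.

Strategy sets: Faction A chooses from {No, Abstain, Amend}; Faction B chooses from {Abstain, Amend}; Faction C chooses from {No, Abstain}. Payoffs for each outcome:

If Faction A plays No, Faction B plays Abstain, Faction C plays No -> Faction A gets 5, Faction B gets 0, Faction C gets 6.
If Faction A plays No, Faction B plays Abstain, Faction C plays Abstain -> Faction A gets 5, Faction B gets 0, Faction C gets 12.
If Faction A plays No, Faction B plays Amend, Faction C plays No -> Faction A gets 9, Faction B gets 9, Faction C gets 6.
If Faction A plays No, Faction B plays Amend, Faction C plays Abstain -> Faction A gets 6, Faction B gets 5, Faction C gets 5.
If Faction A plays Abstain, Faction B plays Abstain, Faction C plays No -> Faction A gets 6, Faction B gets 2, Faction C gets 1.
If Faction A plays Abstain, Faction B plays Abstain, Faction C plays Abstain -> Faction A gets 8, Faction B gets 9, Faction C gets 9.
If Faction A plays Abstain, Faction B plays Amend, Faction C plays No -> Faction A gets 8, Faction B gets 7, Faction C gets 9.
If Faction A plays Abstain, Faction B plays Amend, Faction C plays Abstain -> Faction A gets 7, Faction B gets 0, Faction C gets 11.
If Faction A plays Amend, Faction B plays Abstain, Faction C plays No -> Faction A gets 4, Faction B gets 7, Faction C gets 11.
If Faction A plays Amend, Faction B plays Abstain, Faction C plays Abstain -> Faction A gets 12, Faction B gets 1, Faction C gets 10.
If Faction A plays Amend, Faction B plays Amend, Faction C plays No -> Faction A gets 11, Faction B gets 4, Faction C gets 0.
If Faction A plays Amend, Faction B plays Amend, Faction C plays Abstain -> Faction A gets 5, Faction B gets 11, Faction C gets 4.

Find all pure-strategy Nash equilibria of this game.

(No, Abstain, No): Faction A can switch to Abstain (5 → 6). Not NE.
(No, Abstain, Abstain): Faction A can switch to Abstain (5 → 8). Not NE.
(No, Amend, No): Faction A can switch to Amend (9 → 11). Not NE.
(No, Amend, Abstain): Faction A can switch to Abstain (6 → 7). Not NE.
(Abstain, Abstain, No): Faction B can switch to Amend (2 → 7). Not NE.
(Abstain, Abstain, Abstain): Faction A can switch to Amend (8 → 12). Not NE.
(Abstain, Amend, No): Faction A can switch to No (8 → 9). Not NE.
(Abstain, Amend, Abstain): Faction B can switch to Abstain (0 → 9). Not NE.
(Amend, Abstain, No): Faction A can switch to No (4 → 5). Not NE.
(Amend, Abstain, Abstain): Faction B can switch to Amend (1 → 11). Not NE.
(Amend, Amend, No): Faction B can switch to Abstain (4 → 7). Not NE.
(Amend, Amend, Abstain): Faction A can switch to No (5 → 6). Not NE.

none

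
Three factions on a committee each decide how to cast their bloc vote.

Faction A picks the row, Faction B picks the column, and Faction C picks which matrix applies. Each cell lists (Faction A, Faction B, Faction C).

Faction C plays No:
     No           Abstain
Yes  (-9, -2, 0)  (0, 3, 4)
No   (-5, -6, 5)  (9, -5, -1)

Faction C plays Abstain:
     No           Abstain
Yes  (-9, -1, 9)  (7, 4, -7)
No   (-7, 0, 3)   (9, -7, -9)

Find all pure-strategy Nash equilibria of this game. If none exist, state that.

(No, Abstain, No)

Faction A against (No, No): payoffs -9, -5 → best response No.
Faction A against (No, Abstain): payoffs -9, -7 → best response No.
Faction A against (Abstain, No): payoffs 0, 9 → best response No.
Faction A against (Abstain, Abstain): payoffs 7, 9 → best response No.
Faction B against (Yes, No): payoffs -2, 3 → best response Abstain.
Faction B against (Yes, Abstain): payoffs -1, 4 → best response Abstain.
Faction B against (No, No): payoffs -6, -5 → best response Abstain.
Faction B against (No, Abstain): payoffs 0, -7 → best response No.
Faction C against (Yes, No): payoffs 0, 9 → best response Abstain.
Faction C against (Yes, Abstain): payoffs 4, -7 → best response No.
Faction C against (No, No): payoffs 5, 3 → best response No.
Faction C against (No, Abstain): payoffs -1, -9 → best response No.
Mutual best responses: (No, Abstain, No).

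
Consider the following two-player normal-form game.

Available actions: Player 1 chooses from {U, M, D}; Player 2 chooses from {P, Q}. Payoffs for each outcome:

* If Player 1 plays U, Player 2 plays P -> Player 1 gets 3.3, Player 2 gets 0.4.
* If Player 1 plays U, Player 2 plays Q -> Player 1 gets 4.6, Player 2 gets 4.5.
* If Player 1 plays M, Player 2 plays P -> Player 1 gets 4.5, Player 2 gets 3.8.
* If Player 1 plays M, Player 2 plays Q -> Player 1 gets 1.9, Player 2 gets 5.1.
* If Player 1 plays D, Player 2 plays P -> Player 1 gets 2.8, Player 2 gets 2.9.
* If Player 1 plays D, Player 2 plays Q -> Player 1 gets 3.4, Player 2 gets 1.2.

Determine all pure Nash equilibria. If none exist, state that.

The unique pure-strategy Nash equilibrium is (U, Q).

Mark each player's best response to every combination of opponents' strategies; a profile where every player is best-responding is a pure Nash equilibrium.
Player 1 against P: payoffs 3.3, 4.5, 2.8 → best response M.
Player 1 against Q: payoffs 4.6, 1.9, 3.4 → best response U.
Player 2 against U: payoffs 0.4, 4.5 → best response Q.
Player 2 against M: payoffs 3.8, 5.1 → best response Q.
Player 2 against D: payoffs 2.9, 1.2 → best response P.
Mutual best responses: (U, Q).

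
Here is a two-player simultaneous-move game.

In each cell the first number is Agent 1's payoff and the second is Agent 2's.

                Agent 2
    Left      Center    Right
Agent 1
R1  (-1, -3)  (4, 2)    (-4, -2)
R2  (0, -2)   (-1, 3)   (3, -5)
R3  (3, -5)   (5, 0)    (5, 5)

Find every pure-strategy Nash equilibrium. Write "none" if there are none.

(R3, Right)

Agent 1 against Left: payoffs -1, 0, 3 → best response R3.
Agent 1 against Center: payoffs 4, -1, 5 → best response R3.
Agent 1 against Right: payoffs -4, 3, 5 → best response R3.
Agent 2 against R1: payoffs -3, 2, -2 → best response Center.
Agent 2 against R2: payoffs -2, 3, -5 → best response Center.
Agent 2 against R3: payoffs -5, 0, 5 → best response Right.
Mutual best responses: (R3, Right).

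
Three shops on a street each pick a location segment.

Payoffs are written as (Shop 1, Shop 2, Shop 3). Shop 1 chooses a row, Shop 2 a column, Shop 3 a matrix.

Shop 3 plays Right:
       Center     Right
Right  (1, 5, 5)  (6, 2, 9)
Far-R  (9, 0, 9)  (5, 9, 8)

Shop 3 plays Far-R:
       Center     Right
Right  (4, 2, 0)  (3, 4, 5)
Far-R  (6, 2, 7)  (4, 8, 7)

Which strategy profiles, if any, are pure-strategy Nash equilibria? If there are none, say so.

There is no pure-strategy Nash equilibrium.

For each player, find the best response to each opponent profile; mutual best responses are the pure NE.
Shop 1 against (Center, Right): payoffs 1, 9 → best response Far-R.
Shop 1 against (Center, Far-R): payoffs 4, 6 → best response Far-R.
Shop 1 against (Right, Right): payoffs 6, 5 → best response Right.
Shop 1 against (Right, Far-R): payoffs 3, 4 → best response Far-R.
Shop 2 against (Right, Right): payoffs 5, 2 → best response Center.
Shop 2 against (Right, Far-R): payoffs 2, 4 → best response Right.
Shop 2 against (Far-R, Right): payoffs 0, 9 → best response Right.
Shop 2 against (Far-R, Far-R): payoffs 2, 8 → best response Right.
Shop 3 against (Right, Center): payoffs 5, 0 → best response Right.
Shop 3 against (Right, Right): payoffs 9, 5 → best response Right.
Shop 3 against (Far-R, Center): payoffs 9, 7 → best response Right.
Shop 3 against (Far-R, Right): payoffs 8, 7 → best response Right.
No profile is a mutual best response for all players.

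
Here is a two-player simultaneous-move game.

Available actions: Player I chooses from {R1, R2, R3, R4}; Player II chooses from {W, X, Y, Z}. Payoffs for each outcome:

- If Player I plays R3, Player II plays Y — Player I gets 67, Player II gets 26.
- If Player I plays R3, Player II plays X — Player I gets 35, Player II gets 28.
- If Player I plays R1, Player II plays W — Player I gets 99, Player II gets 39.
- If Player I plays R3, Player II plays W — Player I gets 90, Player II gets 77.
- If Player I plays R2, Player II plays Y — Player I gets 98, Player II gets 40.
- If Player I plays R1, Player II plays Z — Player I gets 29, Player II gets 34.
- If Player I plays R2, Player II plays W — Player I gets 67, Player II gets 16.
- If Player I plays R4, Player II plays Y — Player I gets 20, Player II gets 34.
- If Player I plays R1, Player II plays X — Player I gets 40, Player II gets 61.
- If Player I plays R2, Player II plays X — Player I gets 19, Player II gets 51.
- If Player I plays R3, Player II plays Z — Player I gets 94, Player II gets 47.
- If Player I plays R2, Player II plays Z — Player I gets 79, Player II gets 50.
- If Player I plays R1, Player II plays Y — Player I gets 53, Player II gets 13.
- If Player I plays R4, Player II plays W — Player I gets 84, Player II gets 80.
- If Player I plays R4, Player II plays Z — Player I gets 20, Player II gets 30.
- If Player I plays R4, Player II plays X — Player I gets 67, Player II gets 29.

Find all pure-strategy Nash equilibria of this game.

This game has no pure Nash equilibrium.

Player I against W: payoffs 99, 67, 90, 84 → best response R1.
Player I against X: payoffs 40, 19, 35, 67 → best response R4.
Player I against Y: payoffs 53, 98, 67, 20 → best response R2.
Player I against Z: payoffs 29, 79, 94, 20 → best response R3.
Player II against R1: payoffs 39, 61, 13, 34 → best response X.
Player II against R2: payoffs 16, 51, 40, 50 → best response X.
Player II against R3: payoffs 77, 28, 26, 47 → best response W.
Player II against R4: payoffs 80, 29, 34, 30 → best response W.
No profile is a mutual best response for all players.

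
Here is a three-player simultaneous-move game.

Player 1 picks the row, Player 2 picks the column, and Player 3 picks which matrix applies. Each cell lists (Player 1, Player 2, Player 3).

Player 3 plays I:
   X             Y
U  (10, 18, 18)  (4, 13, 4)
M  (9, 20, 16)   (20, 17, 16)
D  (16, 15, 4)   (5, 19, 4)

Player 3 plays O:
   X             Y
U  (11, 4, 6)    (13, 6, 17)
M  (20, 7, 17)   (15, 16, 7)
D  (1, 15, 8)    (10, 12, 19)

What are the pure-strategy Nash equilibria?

For each strategy profile, look for a profitable unilateral deviation.
(U, X, I): Player 1 can switch to D (10 → 16). Not NE.
(U, X, O): Player 1 can switch to M (11 → 20). Not NE.
(U, Y, I): Player 1 can switch to M (4 → 20). Not NE.
(U, Y, O): Player 1 can switch to M (13 → 15). Not NE.
(M, X, I): Player 1 can switch to U (9 → 10). Not NE.
(M, X, O): Player 2 can switch to Y (7 → 16). Not NE.
(M, Y, I): Player 2 can switch to X (17 → 20). Not NE.
(M, Y, O): Player 3 can switch to I (7 → 16). Not NE.
(D, X, I): Player 2 can switch to Y (15 → 19). Not NE.
(D, X, O): Player 1 can switch to U (1 → 11). Not NE.
(The remaining 2 profiles each have a profitable deviation by the same check.)

No pure-strategy Nash equilibrium.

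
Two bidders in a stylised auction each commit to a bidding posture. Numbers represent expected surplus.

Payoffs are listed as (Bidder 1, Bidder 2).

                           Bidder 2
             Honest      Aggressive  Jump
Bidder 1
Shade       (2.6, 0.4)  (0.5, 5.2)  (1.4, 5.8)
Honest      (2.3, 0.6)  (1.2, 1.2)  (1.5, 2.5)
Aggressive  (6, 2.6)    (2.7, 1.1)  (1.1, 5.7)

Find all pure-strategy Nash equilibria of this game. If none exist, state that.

(Honest, Jump)

Bidder 1 against Honest: payoffs 2.6, 2.3, 6 → best response Aggressive.
Bidder 1 against Aggressive: payoffs 0.5, 1.2, 2.7 → best response Aggressive.
Bidder 1 against Jump: payoffs 1.4, 1.5, 1.1 → best response Honest.
Bidder 2 against Shade: payoffs 0.4, 5.2, 5.8 → best response Jump.
Bidder 2 against Honest: payoffs 0.6, 1.2, 2.5 → best response Jump.
Bidder 2 against Aggressive: payoffs 2.6, 1.1, 5.7 → best response Jump.
Mutual best responses: (Honest, Jump).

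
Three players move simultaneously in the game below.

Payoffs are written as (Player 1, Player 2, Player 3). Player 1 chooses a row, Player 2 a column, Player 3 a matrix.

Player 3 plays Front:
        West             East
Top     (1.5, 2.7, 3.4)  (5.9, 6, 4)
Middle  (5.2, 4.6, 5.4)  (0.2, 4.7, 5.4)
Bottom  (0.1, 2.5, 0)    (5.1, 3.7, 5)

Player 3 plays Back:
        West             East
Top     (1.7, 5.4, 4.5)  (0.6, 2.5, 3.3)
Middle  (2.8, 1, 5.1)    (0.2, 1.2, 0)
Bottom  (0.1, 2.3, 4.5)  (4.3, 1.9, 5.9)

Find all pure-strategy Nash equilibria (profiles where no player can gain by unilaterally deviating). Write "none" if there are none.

Pure NE: (Top, East, Front)

Player 1 against (West, Front): payoffs 1.5, 5.2, 0.1 → best response Middle.
Player 1 against (West, Back): payoffs 1.7, 2.8, 0.1 → best response Middle.
Player 1 against (East, Front): payoffs 5.9, 0.2, 5.1 → best response Top.
Player 1 against (East, Back): payoffs 0.6, 0.2, 4.3 → best response Bottom.
Player 2 against (Top, Front): payoffs 2.7, 6 → best response East.
Player 2 against (Top, Back): payoffs 5.4, 2.5 → best response West.
Player 2 against (Middle, Front): payoffs 4.6, 4.7 → best response East.
Player 2 against (Middle, Back): payoffs 1, 1.2 → best response East.
Player 2 against (Bottom, Front): payoffs 2.5, 3.7 → best response East.
Player 2 against (Bottom, Back): payoffs 2.3, 1.9 → best response West.
Player 3 against (Top, West): payoffs 3.4, 4.5 → best response Back.
Player 3 against (Top, East): payoffs 4, 3.3 → best response Front.
Player 3 against (Middle, West): payoffs 5.4, 5.1 → best response Front.
Player 3 against (Middle, East): payoffs 5.4, 0 → best response Front.
Player 3 against (Bottom, West): payoffs 0, 4.5 → best response Back.
Player 3 against (Bottom, East): payoffs 5, 5.9 → best response Back.
Mutual best responses: (Top, East, Front).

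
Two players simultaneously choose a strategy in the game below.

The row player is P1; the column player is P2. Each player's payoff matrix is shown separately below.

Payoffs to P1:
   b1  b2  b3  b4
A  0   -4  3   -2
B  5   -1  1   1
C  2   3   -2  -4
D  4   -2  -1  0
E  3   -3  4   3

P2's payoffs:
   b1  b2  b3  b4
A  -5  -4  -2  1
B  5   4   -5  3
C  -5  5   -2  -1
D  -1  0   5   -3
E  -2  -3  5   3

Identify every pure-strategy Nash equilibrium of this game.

(B, b1); (C, b2); (E, b3)

For each strategy profile, look for a profitable unilateral deviation.
(A, b1): P1 can switch to B (0 → 5). Not NE.
(A, b2): P1 can switch to B (-4 → -1). Not NE.
(A, b3): P1 can switch to E (3 → 4). Not NE.
(A, b4): P1 can switch to B (-2 → 1). Not NE.
(B, b1): P1 gets 5, best alternative 4; P2 gets 5, best alternative 4. No profitable deviation — NE.
(B, b2): P1 can switch to C (-1 → 3). Not NE.
(B, b3): P1 can switch to A (1 → 3). Not NE.
(B, b4): P1 can switch to E (1 → 3). Not NE.
(C, b1): P1 can switch to B (2 → 5). Not NE.
(C, b2): P1 gets 3, best alternative -1; P2 gets 5, best alternative -1. No profitable deviation — NE.
(E, b3): P1 gets 4, best alternative 3; P2 gets 5, best alternative 3. No profitable deviation — NE.
(The remaining 9 profiles each have a profitable deviation by the same check.)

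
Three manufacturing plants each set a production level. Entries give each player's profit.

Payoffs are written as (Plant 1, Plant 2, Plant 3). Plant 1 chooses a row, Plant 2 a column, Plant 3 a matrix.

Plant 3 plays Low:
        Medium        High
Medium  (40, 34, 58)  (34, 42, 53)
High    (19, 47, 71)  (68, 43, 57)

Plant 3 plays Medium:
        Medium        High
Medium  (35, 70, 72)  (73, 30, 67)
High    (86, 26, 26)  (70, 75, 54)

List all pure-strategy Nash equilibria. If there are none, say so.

(Medium, Medium, Low): Plant 2 can switch to High (34 → 42). Not NE.
(Medium, Medium, Medium): Plant 1 can switch to High (35 → 86). Not NE.
(Medium, High, Low): Plant 1 can switch to High (34 → 68). Not NE.
(Medium, High, Medium): Plant 2 can switch to Medium (30 → 70). Not NE.
(High, Medium, Low): Plant 1 can switch to Medium (19 → 40). Not NE.
(High, Medium, Medium): Plant 2 can switch to High (26 → 75). Not NE.
(The remaining 2 profiles each have a profitable deviation by the same check.)

There is no pure-strategy Nash equilibrium.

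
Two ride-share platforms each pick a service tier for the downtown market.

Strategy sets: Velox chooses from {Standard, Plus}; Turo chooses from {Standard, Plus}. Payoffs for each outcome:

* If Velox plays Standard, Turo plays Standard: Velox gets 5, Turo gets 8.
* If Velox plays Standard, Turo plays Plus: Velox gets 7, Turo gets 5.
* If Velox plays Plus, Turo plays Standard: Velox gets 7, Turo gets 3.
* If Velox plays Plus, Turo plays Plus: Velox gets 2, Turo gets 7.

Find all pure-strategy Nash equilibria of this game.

This game has no pure Nash equilibrium.

Velox against Standard: payoffs 5, 7 → best response Plus.
Velox against Plus: payoffs 7, 2 → best response Standard.
Turo against Standard: payoffs 8, 5 → best response Standard.
Turo against Plus: payoffs 3, 7 → best response Plus.
No profile is a mutual best response for all players.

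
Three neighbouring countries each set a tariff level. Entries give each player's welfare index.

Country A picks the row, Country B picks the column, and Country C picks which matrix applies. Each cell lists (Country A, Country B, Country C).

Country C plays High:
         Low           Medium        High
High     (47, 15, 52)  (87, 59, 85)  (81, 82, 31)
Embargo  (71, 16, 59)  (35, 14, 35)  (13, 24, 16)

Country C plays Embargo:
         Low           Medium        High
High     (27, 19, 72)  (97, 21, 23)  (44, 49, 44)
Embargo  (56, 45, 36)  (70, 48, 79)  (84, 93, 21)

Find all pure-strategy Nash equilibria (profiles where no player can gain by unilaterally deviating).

Pure NE: (Embargo, High, Embargo)

Country A against (Low, High): payoffs 47, 71 → best response Embargo.
Country A against (Low, Embargo): payoffs 27, 56 → best response Embargo.
Country A against (Medium, High): payoffs 87, 35 → best response High.
Country A against (Medium, Embargo): payoffs 97, 70 → best response High.
Country A against (High, High): payoffs 81, 13 → best response High.
Country A against (High, Embargo): payoffs 44, 84 → best response Embargo.
Country B against (High, High): payoffs 15, 59, 82 → best response High.
Country B against (High, Embargo): payoffs 19, 21, 49 → best response High.
Country B against (Embargo, High): payoffs 16, 14, 24 → best response High.
Country B against (Embargo, Embargo): payoffs 45, 48, 93 → best response High.
Country C against (High, Low): payoffs 52, 72 → best response Embargo.
Country C against (High, Medium): payoffs 85, 23 → best response High.
Country C against (High, High): payoffs 31, 44 → best response Embargo.
Country C against (Embargo, Low): payoffs 59, 36 → best response High.
Country C against (Embargo, Medium): payoffs 35, 79 → best response Embargo.
Country C against (Embargo, High): payoffs 16, 21 → best response Embargo.
Mutual best responses: (Embargo, High, Embargo).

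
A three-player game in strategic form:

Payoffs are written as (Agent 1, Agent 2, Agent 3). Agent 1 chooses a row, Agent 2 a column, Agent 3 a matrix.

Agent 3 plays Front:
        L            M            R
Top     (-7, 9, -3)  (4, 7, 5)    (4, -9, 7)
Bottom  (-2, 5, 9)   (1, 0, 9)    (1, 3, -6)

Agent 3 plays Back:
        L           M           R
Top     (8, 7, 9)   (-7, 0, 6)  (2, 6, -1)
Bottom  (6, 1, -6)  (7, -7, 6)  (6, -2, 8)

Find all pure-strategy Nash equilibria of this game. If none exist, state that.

(Top, L, Back); (Bottom, L, Front)

For each player, find the best response to each opponent profile; mutual best responses are the pure NE.
Agent 1 against (L, Front): payoffs -7, -2 → best response Bottom.
Agent 1 against (L, Back): payoffs 8, 6 → best response Top.
Agent 1 against (M, Front): payoffs 4, 1 → best response Top.
Agent 1 against (M, Back): payoffs -7, 7 → best response Bottom.
Agent 1 against (R, Front): payoffs 4, 1 → best response Top.
Agent 1 against (R, Back): payoffs 2, 6 → best response Bottom.
Agent 2 against (Top, Front): payoffs 9, 7, -9 → best response L.
Agent 2 against (Top, Back): payoffs 7, 0, 6 → best response L.
Agent 2 against (Bottom, Front): payoffs 5, 0, 3 → best response L.
Agent 2 against (Bottom, Back): payoffs 1, -7, -2 → best response L.
Agent 3 against (Top, L): payoffs -3, 9 → best response Back.
Agent 3 against (Top, M): payoffs 5, 6 → best response Back.
Agent 3 against (Top, R): payoffs 7, -1 → best response Front.
Agent 3 against (Bottom, L): payoffs 9, -6 → best response Front.
Agent 3 against (Bottom, M): payoffs 9, 6 → best response Front.
Agent 3 against (Bottom, R): payoffs -6, 8 → best response Back.
Mutual best responses: (Top, L, Back); (Bottom, L, Front).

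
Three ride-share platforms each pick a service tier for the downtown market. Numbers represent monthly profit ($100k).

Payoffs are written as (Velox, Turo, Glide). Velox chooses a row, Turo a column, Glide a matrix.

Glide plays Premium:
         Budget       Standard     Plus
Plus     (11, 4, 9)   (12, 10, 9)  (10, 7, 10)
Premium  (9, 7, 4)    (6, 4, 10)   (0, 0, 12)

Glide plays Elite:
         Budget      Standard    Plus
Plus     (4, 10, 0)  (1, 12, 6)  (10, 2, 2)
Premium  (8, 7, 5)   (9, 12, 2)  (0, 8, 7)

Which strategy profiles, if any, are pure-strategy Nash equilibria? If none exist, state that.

(Plus, Budget, Premium): Turo can switch to Standard (4 → 10). Not NE.
(Plus, Budget, Elite): Velox can switch to Premium (4 → 8). Not NE.
(Plus, Standard, Premium): Velox gets 12, best alternative 6; Turo gets 10, best alternative 7; Glide gets 9, best alternative 6. No profitable deviation — NE.
(Plus, Standard, Elite): Velox can switch to Premium (1 → 9). Not NE.
(Plus, Plus, Premium): Turo can switch to Standard (7 → 10). Not NE.
(Plus, Plus, Elite): Turo can switch to Budget (2 → 10). Not NE.
(Premium, Budget, Premium): Velox can switch to Plus (9 → 11). Not NE.
(The remaining 5 profiles each have a profitable deviation by the same check.)

(Plus, Standard, Premium)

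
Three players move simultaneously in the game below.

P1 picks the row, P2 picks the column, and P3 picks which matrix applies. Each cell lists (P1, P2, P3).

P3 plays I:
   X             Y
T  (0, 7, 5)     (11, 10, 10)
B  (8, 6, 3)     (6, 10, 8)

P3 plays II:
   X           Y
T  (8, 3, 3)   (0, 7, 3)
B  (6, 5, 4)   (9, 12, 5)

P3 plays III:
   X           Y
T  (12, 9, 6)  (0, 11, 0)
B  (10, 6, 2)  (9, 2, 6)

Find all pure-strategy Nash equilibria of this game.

(T, X, I): P1 can switch to B (0 → 8). Not NE.
(T, X, II): P2 can switch to Y (3 → 7). Not NE.
(T, X, III): P2 can switch to Y (9 → 11). Not NE.
(T, Y, I): P1 gets 11, best alternative 6; P2 gets 10, best alternative 7; P3 gets 10, best alternative 3. No profitable deviation — NE.
(T, Y, II): P1 can switch to B (0 → 9). Not NE.
(T, Y, III): P1 can switch to B (0 → 9). Not NE.
(B, X, I): P2 can switch to Y (6 → 10). Not NE.
(The remaining 5 profiles each have a profitable deviation by the same check.)

The unique pure-strategy Nash equilibrium is (T, Y, I).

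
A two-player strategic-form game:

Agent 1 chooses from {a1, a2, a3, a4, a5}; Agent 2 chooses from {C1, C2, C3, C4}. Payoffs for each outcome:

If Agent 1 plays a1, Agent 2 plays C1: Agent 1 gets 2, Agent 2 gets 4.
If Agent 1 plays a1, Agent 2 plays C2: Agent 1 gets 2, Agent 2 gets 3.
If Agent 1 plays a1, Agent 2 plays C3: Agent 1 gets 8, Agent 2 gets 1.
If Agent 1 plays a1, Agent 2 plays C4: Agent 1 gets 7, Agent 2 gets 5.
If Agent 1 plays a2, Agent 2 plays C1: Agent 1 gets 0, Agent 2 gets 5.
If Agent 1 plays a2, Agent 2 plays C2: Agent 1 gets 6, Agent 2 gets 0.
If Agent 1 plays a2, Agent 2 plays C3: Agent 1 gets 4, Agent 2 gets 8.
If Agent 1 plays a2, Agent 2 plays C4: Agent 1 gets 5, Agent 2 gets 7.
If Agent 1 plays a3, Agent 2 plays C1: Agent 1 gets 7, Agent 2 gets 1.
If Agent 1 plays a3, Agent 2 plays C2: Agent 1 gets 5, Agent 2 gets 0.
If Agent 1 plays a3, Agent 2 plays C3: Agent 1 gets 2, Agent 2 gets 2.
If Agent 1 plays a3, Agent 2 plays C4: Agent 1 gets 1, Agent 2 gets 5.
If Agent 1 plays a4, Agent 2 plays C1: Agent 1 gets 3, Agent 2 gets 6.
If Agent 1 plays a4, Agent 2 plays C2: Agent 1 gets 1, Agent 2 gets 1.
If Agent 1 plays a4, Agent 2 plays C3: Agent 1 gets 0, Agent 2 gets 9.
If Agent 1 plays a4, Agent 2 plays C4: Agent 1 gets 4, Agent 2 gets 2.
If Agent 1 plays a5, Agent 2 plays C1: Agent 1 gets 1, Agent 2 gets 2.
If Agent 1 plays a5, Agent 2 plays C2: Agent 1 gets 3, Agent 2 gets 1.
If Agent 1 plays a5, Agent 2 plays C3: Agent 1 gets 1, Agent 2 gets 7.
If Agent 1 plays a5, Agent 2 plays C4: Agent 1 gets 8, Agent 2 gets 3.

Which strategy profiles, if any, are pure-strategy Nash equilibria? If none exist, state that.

Agent 1 against C1: payoffs 2, 0, 7, 3, 1 → best response a3.
Agent 1 against C2: payoffs 2, 6, 5, 1, 3 → best response a2.
Agent 1 against C3: payoffs 8, 4, 2, 0, 1 → best response a1.
Agent 1 against C4: payoffs 7, 5, 1, 4, 8 → best response a5.
Agent 2 against a1: payoffs 4, 3, 1, 5 → best response C4.
Agent 2 against a2: payoffs 5, 0, 8, 7 → best response C3.
Agent 2 against a3: payoffs 1, 0, 2, 5 → best response C4.
Agent 2 against a4: payoffs 6, 1, 9, 2 → best response C3.
Agent 2 against a5: payoffs 2, 1, 7, 3 → best response C3.
No profile is a mutual best response for all players.

This game has no pure Nash equilibrium.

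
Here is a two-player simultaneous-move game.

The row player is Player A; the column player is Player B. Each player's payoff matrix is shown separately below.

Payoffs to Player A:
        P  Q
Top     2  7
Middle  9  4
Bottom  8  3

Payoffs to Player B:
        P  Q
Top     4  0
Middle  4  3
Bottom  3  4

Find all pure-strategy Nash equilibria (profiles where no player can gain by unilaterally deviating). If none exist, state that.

Pure NE: (Middle, P)

Player A against P: payoffs 2, 9, 8 → best response Middle.
Player A against Q: payoffs 7, 4, 3 → best response Top.
Player B against Top: payoffs 4, 0 → best response P.
Player B against Middle: payoffs 4, 3 → best response P.
Player B against Bottom: payoffs 3, 4 → best response Q.
Mutual best responses: (Middle, P).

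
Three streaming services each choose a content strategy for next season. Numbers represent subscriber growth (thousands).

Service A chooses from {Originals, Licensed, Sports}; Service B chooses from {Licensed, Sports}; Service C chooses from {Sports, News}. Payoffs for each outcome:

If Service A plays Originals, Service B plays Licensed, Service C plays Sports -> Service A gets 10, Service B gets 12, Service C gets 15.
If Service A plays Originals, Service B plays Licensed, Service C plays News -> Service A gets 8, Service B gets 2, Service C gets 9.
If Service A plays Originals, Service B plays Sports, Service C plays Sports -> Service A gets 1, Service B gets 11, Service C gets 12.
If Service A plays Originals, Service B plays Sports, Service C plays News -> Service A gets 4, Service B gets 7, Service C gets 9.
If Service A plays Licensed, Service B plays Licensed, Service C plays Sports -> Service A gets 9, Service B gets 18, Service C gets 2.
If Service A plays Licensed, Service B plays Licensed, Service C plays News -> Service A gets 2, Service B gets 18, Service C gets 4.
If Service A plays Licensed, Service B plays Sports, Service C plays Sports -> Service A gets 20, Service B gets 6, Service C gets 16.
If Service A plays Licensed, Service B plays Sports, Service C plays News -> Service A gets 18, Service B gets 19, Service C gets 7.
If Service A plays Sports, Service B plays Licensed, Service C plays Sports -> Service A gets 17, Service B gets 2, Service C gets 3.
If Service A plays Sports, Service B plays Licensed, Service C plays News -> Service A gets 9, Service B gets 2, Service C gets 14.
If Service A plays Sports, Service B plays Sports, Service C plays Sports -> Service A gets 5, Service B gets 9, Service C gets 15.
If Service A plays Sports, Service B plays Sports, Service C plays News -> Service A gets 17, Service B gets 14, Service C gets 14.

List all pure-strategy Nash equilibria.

(Originals, Licensed, Sports): Service A can switch to Sports (10 → 17). Not NE.
(Originals, Licensed, News): Service A can switch to Sports (8 → 9). Not NE.
(Originals, Sports, Sports): Service A can switch to Licensed (1 → 20). Not NE.
(Originals, Sports, News): Service A can switch to Licensed (4 → 18). Not NE.
(Licensed, Licensed, Sports): Service A can switch to Originals (9 → 10). Not NE.
(Licensed, Licensed, News): Service A can switch to Originals (2 → 8). Not NE.
(Licensed, Sports, Sports): Service B can switch to Licensed (6 → 18). Not NE.
(Licensed, Sports, News): Service C can switch to Sports (7 → 16). Not NE.
(Sports, Licensed, Sports): Service B can switch to Sports (2 → 9). Not NE.
(Sports, Licensed, News): Service B can switch to Sports (2 → 14). Not NE.
(The remaining 2 profiles each have a profitable deviation by the same check.)

No pure-strategy Nash equilibrium.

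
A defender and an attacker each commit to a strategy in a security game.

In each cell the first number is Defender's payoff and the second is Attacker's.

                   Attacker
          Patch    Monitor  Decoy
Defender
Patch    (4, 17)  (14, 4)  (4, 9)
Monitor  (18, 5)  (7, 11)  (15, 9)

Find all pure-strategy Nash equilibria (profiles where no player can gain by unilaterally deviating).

none

Mark each player's best response to every combination of opponents' strategies; a profile where every player is best-responding is a pure Nash equilibrium.
Defender against Patch: payoffs 4, 18 → best response Monitor.
Defender against Monitor: payoffs 14, 7 → best response Patch.
Defender against Decoy: payoffs 4, 15 → best response Monitor.
Attacker against Patch: payoffs 17, 4, 9 → best response Patch.
Attacker against Monitor: payoffs 5, 11, 9 → best response Monitor.
No profile is a mutual best response for all players.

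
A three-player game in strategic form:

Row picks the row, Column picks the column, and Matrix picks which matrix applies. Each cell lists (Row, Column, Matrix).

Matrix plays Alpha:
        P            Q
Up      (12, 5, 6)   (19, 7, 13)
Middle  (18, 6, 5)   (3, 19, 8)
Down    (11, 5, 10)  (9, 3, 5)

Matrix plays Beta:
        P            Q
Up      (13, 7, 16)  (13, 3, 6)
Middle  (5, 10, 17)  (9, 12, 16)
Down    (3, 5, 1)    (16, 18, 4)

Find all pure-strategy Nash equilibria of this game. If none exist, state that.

Pure-strategy Nash equilibria: (Up, P, Beta); (Up, Q, Alpha)

Check each profile: it is a Nash equilibrium iff no player can strictly gain by switching unilaterally.
(Up, P, Alpha): Row can switch to Middle (12 → 18). Not NE.
(Up, P, Beta): Row gets 13, best alternative 5; Column gets 7, best alternative 3; Matrix gets 16, best alternative 6. No profitable deviation — NE.
(Up, Q, Alpha): Row gets 19, best alternative 9; Column gets 7, best alternative 5; Matrix gets 13, best alternative 6. No profitable deviation — NE.
(Up, Q, Beta): Row can switch to Down (13 → 16). Not NE.
(Middle, P, Alpha): Column can switch to Q (6 → 19). Not NE.
(Middle, P, Beta): Row can switch to Up (5 → 13). Not NE.
(Middle, Q, Alpha): Row can switch to Up (3 → 19). Not NE.
(Middle, Q, Beta): Row can switch to Up (9 → 13). Not NE.
(Down, P, Alpha): Row can switch to Up (11 → 12). Not NE.
(Down, P, Beta): Row can switch to Up (3 → 13). Not NE.
(The remaining 2 profiles each have a profitable deviation by the same check.)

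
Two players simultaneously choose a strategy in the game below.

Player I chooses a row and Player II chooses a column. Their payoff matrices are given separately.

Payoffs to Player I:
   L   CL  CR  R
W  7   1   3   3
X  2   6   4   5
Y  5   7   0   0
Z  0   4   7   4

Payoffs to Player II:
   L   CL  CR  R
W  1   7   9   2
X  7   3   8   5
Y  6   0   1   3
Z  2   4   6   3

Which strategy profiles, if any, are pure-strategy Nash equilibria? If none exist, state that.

Player I against L: payoffs 7, 2, 5, 0 → best response W.
Player I against CL: payoffs 1, 6, 7, 4 → best response Y.
Player I against CR: payoffs 3, 4, 0, 7 → best response Z.
Player I against R: payoffs 3, 5, 0, 4 → best response X.
Player II against W: payoffs 1, 7, 9, 2 → best response CR.
Player II against X: payoffs 7, 3, 8, 5 → best response CR.
Player II against Y: payoffs 6, 0, 1, 3 → best response L.
Player II against Z: payoffs 2, 4, 6, 3 → best response CR.
Mutual best responses: (Z, CR).

(Z, CR)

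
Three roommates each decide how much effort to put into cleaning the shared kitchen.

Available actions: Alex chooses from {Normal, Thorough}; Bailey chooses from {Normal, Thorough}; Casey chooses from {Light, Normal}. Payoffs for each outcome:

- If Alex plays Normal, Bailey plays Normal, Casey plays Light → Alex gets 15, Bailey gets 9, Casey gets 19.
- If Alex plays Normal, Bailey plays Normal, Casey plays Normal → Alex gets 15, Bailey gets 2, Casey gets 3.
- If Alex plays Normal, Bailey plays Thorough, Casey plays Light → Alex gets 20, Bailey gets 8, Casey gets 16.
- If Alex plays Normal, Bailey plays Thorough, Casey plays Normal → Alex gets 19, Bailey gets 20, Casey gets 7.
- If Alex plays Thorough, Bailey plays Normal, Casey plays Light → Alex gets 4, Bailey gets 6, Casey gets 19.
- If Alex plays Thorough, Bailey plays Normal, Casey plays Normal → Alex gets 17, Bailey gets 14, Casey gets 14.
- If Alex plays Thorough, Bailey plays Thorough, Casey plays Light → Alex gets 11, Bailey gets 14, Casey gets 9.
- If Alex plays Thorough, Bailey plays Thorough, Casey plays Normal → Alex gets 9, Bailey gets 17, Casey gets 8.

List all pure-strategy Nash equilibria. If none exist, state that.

(Normal, Normal, Light)

Check each profile: it is a Nash equilibrium iff no player can strictly gain by switching unilaterally.
(Normal, Normal, Light): Alex gets 15, best alternative 4; Bailey gets 9, best alternative 8; Casey gets 19, best alternative 3. No profitable deviation — NE.
(Normal, Normal, Normal): Alex can switch to Thorough (15 → 17). Not NE.
(Normal, Thorough, Light): Bailey can switch to Normal (8 → 9). Not NE.
(Normal, Thorough, Normal): Casey can switch to Light (7 → 16). Not NE.
(Thorough, Normal, Light): Alex can switch to Normal (4 → 15). Not NE.
(Thorough, Normal, Normal): Bailey can switch to Thorough (14 → 17). Not NE.
(Thorough, Thorough, Light): Alex can switch to Normal (11 → 20). Not NE.
(Thorough, Thorough, Normal): Alex can switch to Normal (9 → 19). Not NE.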